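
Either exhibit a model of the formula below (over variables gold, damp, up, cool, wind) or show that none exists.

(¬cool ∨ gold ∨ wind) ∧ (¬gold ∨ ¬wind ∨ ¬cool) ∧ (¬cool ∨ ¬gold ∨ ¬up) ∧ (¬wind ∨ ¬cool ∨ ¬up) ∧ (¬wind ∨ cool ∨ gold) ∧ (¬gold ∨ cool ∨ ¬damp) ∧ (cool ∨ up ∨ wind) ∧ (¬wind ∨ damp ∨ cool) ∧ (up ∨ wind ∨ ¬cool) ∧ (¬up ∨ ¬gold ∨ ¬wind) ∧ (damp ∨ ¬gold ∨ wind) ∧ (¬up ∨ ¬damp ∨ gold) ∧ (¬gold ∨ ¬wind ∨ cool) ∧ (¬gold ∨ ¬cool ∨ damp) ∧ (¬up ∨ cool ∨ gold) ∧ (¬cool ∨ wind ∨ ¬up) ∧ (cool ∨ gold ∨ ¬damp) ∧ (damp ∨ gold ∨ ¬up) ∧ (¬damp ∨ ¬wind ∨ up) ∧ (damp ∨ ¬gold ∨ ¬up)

Try cool = True.
Try gold = False.
The clause (wind) is unit, so wind = True.
The clause (¬up) is unit, so up = False.
The clause (¬damp) is unit, so damp = False.
This assignment satisfies each clause.

gold=False,  damp=False,  up=False,  cool=True,  wind=True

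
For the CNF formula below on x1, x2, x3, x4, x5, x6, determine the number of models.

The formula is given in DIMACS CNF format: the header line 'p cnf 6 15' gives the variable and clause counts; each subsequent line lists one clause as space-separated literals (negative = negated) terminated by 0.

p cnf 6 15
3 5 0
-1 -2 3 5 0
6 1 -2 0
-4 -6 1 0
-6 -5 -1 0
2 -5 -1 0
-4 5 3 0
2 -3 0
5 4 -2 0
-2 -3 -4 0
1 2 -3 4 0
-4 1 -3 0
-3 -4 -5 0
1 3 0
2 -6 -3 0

There are 2^6 = 64 truth assignments over (x1, x2, x3, x4, x5, x6).
Split on x4. With x4 = True, the clauses containing x4 are satisfied and ¬x4 drops from the rest; 1 of the 2^5 = 32 assignments to the other variables satisfy what remains.
With x4 = False, by the same count on the reduced clause set, 3 assignments work.
(One model: x1=F, x2=T, x3=T, x4=F, x5=T, x6=T.)
Total: 1 + 3 = 4.

4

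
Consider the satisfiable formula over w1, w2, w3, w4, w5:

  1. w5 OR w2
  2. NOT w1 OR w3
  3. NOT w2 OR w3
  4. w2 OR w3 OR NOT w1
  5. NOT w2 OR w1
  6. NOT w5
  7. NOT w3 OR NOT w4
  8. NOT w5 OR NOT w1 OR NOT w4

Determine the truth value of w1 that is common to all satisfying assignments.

True

Suppose w1 = false.
The clause (NOT w2) is unit, so w2 = false.
The clause (w5) is unit, so w5 = true.
That conflicts with the unit clause (NOT w5).
So every satisfying assignment has w1 = True.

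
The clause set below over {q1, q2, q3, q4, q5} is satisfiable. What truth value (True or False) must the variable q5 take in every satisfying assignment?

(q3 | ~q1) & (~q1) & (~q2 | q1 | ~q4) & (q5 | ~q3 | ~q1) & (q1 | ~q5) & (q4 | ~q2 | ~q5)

False

Suppose q5 = 1.
Unit clause (~q1) forces q1 = 0.
But (q1) is also a unit clause — contradiction.
So every satisfying assignment has q5 = False.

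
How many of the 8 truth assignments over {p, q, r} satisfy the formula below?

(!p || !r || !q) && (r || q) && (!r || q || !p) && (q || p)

There are 2^3 = 8 truth assignments over (p, q, r).
Split on p. With p = true, the clauses containing p are satisfied and !p drops from the rest; 1 of the 2^2 = 4 assignments to the other variables satisfy what remains.
With p = false, by the same count on the reduced clause set, 2 assignments work.
Total: 1 + 2 = 3.

3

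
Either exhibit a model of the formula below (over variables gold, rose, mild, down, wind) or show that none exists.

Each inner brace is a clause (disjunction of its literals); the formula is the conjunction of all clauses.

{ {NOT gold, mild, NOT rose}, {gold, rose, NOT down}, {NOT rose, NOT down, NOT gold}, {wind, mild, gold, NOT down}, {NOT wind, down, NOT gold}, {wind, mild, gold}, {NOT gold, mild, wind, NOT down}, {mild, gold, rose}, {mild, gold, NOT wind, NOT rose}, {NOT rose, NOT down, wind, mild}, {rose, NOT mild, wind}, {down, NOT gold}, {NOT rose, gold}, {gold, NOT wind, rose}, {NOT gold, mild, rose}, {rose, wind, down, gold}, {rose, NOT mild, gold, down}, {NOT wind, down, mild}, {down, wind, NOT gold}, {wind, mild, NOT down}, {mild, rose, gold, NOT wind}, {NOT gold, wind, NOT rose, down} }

gold ↦ true, rose ↦ false, mild ↦ true, down ↦ true, wind ↦ true

Try down = true.
Try gold = true.
From the singleton clause (NOT rose), rose = false.
From the singleton clause (mild), mild = true.
From the singleton clause (wind), wind = true.
All clauses are satisfied.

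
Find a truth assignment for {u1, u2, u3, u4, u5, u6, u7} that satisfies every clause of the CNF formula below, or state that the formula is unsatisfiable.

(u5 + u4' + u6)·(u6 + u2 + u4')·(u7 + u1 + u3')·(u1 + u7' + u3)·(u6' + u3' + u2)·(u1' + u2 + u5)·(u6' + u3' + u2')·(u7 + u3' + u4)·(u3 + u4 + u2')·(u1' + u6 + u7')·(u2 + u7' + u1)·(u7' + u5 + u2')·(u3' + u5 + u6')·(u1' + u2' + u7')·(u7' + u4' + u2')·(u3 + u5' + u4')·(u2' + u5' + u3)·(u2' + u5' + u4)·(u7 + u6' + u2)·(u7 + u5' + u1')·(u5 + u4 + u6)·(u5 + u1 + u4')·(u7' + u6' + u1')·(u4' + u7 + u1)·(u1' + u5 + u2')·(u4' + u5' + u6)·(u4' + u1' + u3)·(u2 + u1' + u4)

u1: 0, u2: 0, u3: 0, u4: 0, u5: 1, u6: 0, u7: 0

Branch on u5: set u5 = 1.
Branch on u3: set u3 = 0.
From the singleton clause (u4'), u4 = 0.
From the singleton clause (u2'), u2 = 0.
From the singleton clause (u1'), u1 = 0.
From the singleton clause (u7'), u7 = 0.
From the singleton clause (u6'), u6 = 0.
This assignment satisfies each clause.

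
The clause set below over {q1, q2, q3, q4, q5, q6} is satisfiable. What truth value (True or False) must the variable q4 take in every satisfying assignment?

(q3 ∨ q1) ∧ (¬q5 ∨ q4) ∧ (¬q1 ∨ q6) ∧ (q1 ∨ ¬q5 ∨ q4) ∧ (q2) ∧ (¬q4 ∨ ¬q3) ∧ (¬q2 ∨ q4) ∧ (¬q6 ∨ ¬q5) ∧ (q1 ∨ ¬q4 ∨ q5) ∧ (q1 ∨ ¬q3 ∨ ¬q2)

True

Suppose q4 = False.
The clause (¬q5) is unit, so q5 = False.
The clause (q2) is unit, so q2 = True.
Now (¬q2) is unsatisfied and unit — conflict.
So every satisfying assignment has q4 = True.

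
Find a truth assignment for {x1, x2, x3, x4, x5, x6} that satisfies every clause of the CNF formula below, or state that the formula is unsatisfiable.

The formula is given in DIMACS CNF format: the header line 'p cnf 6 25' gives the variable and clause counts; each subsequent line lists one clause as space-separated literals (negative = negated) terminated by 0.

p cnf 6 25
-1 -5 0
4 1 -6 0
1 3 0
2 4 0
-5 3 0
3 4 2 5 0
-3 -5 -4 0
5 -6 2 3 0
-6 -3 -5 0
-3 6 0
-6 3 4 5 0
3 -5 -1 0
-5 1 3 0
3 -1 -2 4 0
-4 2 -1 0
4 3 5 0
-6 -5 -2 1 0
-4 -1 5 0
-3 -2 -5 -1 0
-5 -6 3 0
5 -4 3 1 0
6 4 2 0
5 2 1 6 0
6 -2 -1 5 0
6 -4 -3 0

x1=True; x2=True; x3=True; x4=False; x5=False; x6=True

Case x1 = True:
(¬x5) alone gives x5 = False.
(¬x4) alone gives x4 = False.
(x2) alone gives x2 = True.
(x3) alone gives x3 = True.
(x6) alone gives x6 = True.
This assignment satisfies each clause.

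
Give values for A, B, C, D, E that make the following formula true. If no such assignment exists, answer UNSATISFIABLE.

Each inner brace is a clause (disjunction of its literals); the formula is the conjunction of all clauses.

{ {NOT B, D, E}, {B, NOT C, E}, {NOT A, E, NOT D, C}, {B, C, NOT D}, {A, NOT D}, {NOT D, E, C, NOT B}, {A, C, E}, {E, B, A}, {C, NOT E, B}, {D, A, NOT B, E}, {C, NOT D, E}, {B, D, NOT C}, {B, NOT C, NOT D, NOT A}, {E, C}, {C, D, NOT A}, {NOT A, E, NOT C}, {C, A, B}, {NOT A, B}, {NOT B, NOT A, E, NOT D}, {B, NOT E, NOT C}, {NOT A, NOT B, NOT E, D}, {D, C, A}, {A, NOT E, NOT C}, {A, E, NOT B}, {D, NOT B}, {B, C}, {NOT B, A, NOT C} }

Case A = true:
The clause (B) is unit, so B = true.
The clause (D) is unit, so D = true.
The clause (E) is unit, so E = true.
All clauses hold; C can take either value.

A ↦ true; B ↦ true; C ↦ false; D ↦ true; E ↦ true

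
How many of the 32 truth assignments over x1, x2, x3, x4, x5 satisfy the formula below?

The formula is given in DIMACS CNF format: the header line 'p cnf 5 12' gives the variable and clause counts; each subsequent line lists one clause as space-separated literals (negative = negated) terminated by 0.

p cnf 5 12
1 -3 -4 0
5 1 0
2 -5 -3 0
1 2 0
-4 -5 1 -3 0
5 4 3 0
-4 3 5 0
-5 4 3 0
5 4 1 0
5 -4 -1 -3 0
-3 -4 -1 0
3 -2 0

There are 2^5 = 32 truth assignments over (x1, x2, x3, x4, x5).
Split on x5. With x5 = True, the clauses containing x5 are satisfied and ¬x5 drops from the rest; 3 of the 2^4 = 16 assignments to the other variables satisfy what remains.
With x5 = False, by the same count on the reduced clause set, 2 assignments work.
Total: 3 + 2 = 5.

5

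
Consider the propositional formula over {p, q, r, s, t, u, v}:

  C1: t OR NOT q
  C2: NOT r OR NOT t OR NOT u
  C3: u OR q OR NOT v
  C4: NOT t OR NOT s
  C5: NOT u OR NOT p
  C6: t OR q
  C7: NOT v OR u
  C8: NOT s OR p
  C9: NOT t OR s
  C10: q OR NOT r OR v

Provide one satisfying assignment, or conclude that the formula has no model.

UNSATISFIABLE

Suppose t = true.
Unit clause (NOT s) forces s = false.
But (s) is also a unit clause — contradiction.
Undo t and try t = false.
Unit clause (NOT q) forces q = false.
But (q) is also a unit clause — contradiction.
Either choice for t ends in contradiction.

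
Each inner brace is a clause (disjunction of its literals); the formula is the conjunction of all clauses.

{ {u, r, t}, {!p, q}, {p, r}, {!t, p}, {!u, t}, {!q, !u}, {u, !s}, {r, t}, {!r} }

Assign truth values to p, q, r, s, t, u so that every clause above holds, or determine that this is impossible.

The clause (!r) is unit, so r = false.
The clause (p) is unit, so p = true.
The clause (q) is unit, so q = true.
The clause (!u) is unit, so u = false.
The clause (t) is unit, so t = true.
The clause (!s) is unit, so s = false.
Every clause now holds.

p: true, q: true, r: false, s: false, t: true, u: false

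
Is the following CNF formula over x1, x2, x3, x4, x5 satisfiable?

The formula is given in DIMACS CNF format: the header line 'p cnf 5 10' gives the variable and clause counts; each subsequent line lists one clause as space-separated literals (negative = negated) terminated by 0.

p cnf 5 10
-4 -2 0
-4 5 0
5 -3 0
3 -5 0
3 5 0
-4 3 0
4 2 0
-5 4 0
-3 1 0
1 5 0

Satisfiable

Branch on x4: set x4 = True.
Unit clause (¬x2) forces x2 = False.
Unit clause (x5) forces x5 = True.
Unit clause (x3) forces x3 = True.
Unit clause (x1) forces x1 = True.
Every clause now holds.
A satisfying assignment: x1=True,  x2=False,  x3=True,  x4=True,  x5=True.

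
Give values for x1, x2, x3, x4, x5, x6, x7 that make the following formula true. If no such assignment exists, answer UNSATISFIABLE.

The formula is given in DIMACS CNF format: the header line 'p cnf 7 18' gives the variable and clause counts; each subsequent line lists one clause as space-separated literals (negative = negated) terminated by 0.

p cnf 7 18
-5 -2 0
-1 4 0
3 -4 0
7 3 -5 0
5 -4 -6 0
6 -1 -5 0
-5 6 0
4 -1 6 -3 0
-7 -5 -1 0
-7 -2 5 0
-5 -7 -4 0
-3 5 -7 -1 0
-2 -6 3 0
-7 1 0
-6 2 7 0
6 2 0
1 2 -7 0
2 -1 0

x1 ↦ False, x2 ↦ True, x3 ↦ True, x4 ↦ False, x5 ↦ False, x6 ↦ True, x7 ↦ False

Suppose x5 = False.
Suppose x1 = False.
Unit clause (¬x7) forces x7 = False.
Suppose x3 = True.
Suppose x4 = False.
Suppose x6 = True.
Unit clause (x2) forces x2 = True.
Every clause now holds.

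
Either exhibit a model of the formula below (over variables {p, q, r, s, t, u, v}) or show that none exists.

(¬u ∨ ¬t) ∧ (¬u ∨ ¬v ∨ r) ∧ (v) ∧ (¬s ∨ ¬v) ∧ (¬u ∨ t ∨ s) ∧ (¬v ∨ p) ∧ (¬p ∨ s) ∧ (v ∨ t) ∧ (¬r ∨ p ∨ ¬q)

(v) alone gives v = True.
(¬s) alone gives s = False.
(p) alone gives p = True.
That conflicts with the unit clause (¬p).

UNSATISFIABLE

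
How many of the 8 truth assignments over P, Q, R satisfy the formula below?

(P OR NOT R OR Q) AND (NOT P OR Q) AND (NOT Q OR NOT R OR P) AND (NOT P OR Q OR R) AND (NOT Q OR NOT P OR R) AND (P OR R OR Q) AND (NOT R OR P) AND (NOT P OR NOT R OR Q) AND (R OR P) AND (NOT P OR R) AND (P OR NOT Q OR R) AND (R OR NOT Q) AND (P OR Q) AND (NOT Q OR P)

1

There are 2^3 = 8 truth assignments over (P, Q, R).
Split on R. With R = true, the clauses containing R are satisfied and NOT R drops from the rest; 1 of the 2^2 = 4 assignments to the other variables satisfy what remains.
With R = false, by the same count on the reduced clause set, 0 assignments work.
(One model: P=T, Q=T, R=T.)
Total: 1 + 0 = 1.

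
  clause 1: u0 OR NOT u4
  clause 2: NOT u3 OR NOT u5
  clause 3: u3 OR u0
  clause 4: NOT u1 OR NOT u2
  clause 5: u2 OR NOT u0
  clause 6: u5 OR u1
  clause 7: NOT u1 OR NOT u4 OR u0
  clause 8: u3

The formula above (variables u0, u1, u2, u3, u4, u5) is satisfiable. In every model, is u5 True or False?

False

Suppose u5 = true.
Unit clause (NOT u3) forces u3 = false.
That conflicts with the unit clause (u3).
So every satisfying assignment has u5 = False.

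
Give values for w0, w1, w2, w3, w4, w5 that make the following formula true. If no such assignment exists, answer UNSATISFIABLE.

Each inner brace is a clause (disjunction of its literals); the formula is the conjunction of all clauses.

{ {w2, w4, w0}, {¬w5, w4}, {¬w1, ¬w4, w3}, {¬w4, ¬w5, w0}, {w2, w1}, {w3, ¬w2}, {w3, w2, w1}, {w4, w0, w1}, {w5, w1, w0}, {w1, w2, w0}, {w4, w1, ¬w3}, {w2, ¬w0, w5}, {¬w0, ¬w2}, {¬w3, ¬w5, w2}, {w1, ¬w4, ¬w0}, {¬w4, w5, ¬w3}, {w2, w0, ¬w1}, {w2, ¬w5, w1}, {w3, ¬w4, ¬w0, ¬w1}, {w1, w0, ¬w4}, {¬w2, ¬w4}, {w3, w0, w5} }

w0=False; w1=True; w2=True; w3=True; w4=False; w5=False

Case w5 = False:
Case w2 = True:
(w3) alone gives w3 = True.
(¬w0) alone gives w0 = False.
(w1) alone gives w1 = True.
(¬w4) alone gives w4 = False.
Every clause now holds.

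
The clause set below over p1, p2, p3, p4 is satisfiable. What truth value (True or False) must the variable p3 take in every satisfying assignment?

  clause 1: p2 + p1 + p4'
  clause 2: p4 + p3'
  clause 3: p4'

False

Suppose p3 = 1.
Unit clause (p4) forces p4 = 1.
But (p4') is also a unit clause — contradiction.
So every satisfying assignment has p3 = False.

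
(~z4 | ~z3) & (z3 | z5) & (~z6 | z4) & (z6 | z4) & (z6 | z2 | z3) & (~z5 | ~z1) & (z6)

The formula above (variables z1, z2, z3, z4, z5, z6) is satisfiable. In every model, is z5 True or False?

Suppose z5 = 0.
Unit clause (z3) forces z3 = 1.
Unit clause (~z4) forces z4 = 0.
Unit clause (~z6) forces z6 = 0.
Now (z6) is unsatisfied and unit — conflict.
So every satisfying assignment has z5 = True.

True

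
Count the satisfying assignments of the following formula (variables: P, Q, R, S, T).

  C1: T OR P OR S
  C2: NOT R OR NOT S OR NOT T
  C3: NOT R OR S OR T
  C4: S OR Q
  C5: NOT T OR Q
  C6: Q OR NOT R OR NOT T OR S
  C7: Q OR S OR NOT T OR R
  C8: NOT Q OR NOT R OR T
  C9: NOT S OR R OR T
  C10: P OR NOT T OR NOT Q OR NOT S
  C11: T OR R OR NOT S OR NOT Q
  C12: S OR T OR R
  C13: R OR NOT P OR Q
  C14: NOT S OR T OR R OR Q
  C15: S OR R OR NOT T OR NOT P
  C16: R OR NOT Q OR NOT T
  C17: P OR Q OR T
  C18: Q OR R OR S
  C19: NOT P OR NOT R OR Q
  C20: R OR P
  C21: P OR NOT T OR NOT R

1

There are 2^5 = 32 truth assignments over (P, Q, R, S, T).
Split on R. With R = true, the clauses containing R are satisfied and NOT R drops from the rest; 1 of the 2^4 = 16 assignments to the other variables satisfy what remains.
With R = false, by the same count on the reduced clause set, 0 assignments work.
(One model: P=T, Q=T, R=T, S=F, T=T.)
Total: 1 + 0 = 1.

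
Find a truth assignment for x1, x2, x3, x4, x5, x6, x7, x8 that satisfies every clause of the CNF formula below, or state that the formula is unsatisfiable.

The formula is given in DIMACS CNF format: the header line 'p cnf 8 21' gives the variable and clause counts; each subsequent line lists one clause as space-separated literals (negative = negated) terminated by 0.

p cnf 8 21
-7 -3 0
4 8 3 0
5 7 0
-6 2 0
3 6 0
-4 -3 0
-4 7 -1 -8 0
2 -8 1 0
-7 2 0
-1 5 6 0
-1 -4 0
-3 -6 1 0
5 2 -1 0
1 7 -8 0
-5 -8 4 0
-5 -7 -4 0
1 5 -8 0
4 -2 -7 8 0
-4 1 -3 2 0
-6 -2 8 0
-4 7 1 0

Try x7 = False.
From the singleton clause (x5), x5 = True.
Try x6 = False.
From the singleton clause (x3), x3 = True.
From the singleton clause (¬x4), x4 = False.
From the singleton clause (¬x8), x8 = False.
Every clause is now satisfied; x1, x2 are unconstrained.

x1: True; x2: True; x3: True; x4: False; x5: True; x6: False; x7: False; x8: False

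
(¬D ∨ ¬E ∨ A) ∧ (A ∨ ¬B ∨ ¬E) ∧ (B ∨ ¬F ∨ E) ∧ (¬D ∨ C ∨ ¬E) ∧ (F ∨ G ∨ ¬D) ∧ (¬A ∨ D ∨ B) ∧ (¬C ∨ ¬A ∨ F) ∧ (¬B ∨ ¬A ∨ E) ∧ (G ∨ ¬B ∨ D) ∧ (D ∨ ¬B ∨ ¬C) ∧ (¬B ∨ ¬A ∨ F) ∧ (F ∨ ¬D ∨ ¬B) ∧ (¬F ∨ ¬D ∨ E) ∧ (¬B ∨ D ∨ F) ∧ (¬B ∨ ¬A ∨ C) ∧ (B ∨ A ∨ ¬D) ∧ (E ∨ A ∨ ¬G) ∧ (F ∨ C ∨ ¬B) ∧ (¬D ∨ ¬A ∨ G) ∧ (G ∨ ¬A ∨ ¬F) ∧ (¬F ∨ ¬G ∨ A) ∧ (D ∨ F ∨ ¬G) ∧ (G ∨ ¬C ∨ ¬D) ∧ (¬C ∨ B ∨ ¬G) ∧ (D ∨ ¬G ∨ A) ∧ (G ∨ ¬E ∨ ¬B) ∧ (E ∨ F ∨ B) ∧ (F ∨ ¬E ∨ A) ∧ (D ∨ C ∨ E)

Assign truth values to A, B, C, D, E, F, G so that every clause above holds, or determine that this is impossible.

Suppose D = True.
Suppose E = True.
From the singleton clause (A), A = True.
From the singleton clause (C), C = True.
From the singleton clause (F), F = True.
From the singleton clause (G), G = True.
From the singleton clause (B), B = True.
This assignment satisfies each clause.

A: True; B: True; C: True; D: True; E: True; F: True; G: True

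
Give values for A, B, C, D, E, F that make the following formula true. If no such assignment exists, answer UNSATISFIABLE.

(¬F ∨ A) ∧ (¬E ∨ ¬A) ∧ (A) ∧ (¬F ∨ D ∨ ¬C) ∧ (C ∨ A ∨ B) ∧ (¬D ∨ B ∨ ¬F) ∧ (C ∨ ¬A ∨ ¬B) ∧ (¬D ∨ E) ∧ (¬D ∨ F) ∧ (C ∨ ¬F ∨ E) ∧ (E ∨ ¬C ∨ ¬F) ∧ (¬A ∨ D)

From the singleton clause (A), A = True.
From the singleton clause (¬E), E = False.
From the singleton clause (¬D), D = False.
Now (D) is unsatisfied and unit — conflict.

UNSATISFIABLE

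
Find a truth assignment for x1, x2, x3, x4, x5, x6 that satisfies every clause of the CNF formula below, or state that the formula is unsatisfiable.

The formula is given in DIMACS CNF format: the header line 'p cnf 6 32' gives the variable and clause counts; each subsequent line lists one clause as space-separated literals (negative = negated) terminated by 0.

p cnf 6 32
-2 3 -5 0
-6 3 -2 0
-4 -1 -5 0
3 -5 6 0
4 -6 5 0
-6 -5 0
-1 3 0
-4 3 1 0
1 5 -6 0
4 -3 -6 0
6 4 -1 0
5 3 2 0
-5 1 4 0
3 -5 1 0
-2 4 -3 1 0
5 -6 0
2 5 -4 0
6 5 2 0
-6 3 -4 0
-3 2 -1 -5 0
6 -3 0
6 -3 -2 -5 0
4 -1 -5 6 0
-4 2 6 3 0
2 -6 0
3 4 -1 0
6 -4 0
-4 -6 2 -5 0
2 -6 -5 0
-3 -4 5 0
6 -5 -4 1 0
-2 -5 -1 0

x1 ↦ False,  x2 ↦ True,  x3 ↦ False,  x4 ↦ False,  x5 ↦ False,  x6 ↦ False

Suppose x6 = False.
(¬x3) alone gives x3 = False.
(¬x5) alone gives x5 = False.
(¬x1) alone gives x1 = False.
(¬x4) alone gives x4 = False.
(x2) alone gives x2 = True.
This assignment satisfies each clause.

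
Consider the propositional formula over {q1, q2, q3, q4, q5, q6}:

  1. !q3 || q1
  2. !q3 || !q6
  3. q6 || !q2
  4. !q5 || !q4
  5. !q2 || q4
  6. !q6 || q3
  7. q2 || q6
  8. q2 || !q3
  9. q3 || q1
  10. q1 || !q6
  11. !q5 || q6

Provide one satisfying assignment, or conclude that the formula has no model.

UNSATISFIABLE

Try q3 = false.
The clause (!q6) is unit, so q6 = false.
The clause (!q2) is unit, so q2 = false.
But (q2) is also a unit clause — contradiction.
Backtrack on q3: now try q3 = true.
The clause (q1) is unit, so q1 = true.
The clause (!q6) is unit, so q6 = false.
The clause (!q2) is unit, so q2 = false.
But (q2) is also a unit clause — contradiction.
Either choice for q3 ends in contradiction.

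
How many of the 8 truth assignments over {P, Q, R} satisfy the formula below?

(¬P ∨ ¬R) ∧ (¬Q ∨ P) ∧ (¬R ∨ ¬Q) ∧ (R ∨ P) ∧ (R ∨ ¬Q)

There are 2^3 = 8 truth assignments over (P, Q, R).
Split on R. With R = True, the clauses containing R are satisfied and ¬R drops from the rest; 1 of the 2^2 = 4 assignments to the other variables satisfy what remains.
With R = False, by the same count on the reduced clause set, 1 assignment works.
(One model: P=F, Q=F, R=T.)
Total: 1 + 1 = 2.

2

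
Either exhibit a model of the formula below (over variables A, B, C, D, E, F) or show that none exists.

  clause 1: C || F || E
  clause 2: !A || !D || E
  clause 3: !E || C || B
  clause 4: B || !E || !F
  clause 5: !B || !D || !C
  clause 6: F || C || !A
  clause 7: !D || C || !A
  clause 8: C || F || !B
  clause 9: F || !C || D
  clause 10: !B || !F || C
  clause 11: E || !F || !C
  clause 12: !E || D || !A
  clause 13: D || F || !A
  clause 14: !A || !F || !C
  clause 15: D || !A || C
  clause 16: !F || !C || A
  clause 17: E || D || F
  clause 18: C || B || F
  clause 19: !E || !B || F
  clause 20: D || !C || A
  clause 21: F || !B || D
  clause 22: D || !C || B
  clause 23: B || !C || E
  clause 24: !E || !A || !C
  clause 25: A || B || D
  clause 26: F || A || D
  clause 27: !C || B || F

A: false; B: false; C: false; D: true; E: false; F: true

Suppose C = false.
Suppose F = true.
Unit clause (!B) forces B = false.
Unit clause (!E) forces E = false.
Suppose A = false.
Unit clause (D) forces D = true.
All clauses are satisfied.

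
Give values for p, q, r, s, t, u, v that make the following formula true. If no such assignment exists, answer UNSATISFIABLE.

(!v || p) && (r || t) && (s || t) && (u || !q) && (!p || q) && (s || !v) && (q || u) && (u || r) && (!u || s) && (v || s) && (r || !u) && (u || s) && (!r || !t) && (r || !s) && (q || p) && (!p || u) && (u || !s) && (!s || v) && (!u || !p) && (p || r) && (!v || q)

Try v = false.
From the singleton clause (s), s = true.
That conflicts with the unit clause (!s).
Backtrack on v: now try v = true.
From the singleton clause (p), p = true.
From the singleton clause (q), q = true.
From the singleton clause (u), u = true.
That conflicts with the unit clause (!u).
Either choice for v ends in contradiction.

UNSATISFIABLE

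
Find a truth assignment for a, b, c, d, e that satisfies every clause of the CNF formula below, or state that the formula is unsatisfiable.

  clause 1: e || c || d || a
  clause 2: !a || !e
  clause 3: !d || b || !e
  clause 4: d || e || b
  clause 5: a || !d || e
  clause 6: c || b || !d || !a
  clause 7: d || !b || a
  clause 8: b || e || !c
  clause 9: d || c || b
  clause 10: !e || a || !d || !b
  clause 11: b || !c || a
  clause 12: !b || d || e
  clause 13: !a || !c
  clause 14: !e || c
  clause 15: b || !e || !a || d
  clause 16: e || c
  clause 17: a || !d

Branch on a: set a = false.
(!d) alone gives d = false.
(!b) alone gives b = false.
(e) alone gives e = true.
(c) alone gives c = true.
But (!c) is also a unit clause — contradiction.
Backtrack on a: now try a = true.
(!e) alone gives e = false.
(!c) alone gives c = false.
But (c) is also a unit clause — contradiction.
Both values of a lead to a conflict.

UNSATISFIABLE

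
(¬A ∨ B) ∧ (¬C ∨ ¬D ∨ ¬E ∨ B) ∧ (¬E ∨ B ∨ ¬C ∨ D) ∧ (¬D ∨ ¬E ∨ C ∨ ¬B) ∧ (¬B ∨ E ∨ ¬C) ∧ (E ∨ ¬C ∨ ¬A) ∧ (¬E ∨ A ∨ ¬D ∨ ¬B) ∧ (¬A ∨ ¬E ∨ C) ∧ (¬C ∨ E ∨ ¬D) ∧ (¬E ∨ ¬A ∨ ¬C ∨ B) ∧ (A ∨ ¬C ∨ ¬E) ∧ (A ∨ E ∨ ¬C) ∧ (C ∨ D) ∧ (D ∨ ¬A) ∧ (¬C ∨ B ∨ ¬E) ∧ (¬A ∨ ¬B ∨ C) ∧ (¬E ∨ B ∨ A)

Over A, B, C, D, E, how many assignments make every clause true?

There are 2^5 = 32 truth assignments over (A, B, C, D, E).
Split on B. With B = True, the clauses containing B are satisfied and ¬B drops from the rest; 2 of the 2^4 = 16 assignments to the other variables satisfy what remains.
With B = False, by the same count on the reduced clause set, 1 assignment works.
Total: 2 + 1 = 3.

3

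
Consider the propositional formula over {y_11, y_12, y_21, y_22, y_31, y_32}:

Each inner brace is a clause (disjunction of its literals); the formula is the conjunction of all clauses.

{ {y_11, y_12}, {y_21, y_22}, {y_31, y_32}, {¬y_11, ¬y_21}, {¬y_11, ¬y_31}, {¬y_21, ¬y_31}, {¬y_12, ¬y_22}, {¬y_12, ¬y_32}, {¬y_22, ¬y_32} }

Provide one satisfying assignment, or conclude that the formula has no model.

Suppose y_11 = True.
(¬y_21) alone gives y_21 = False.
(y_22) alone gives y_22 = True.
(¬y_31) alone gives y_31 = False.
(y_32) alone gives y_32 = True.
That conflicts with the unit clause (¬y_32).
Undo y_11 and try y_11 = False.
(y_12) alone gives y_12 = True.
(¬y_22) alone gives y_22 = False.
(y_21) alone gives y_21 = True.
(¬y_31) alone gives y_31 = False.
(y_32) alone gives y_32 = True.
That conflicts with the unit clause (¬y_32).
Both values of y_11 lead to a conflict.

UNSATISFIABLE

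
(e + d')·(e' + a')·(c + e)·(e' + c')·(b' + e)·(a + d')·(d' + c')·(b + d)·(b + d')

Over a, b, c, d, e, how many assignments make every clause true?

1

There are 2^5 = 32 truth assignments over (a, b, c, d, e).
Split on b. With b = 1, the clauses containing b are satisfied and b' drops from the rest; 1 of the 2^4 = 16 assignments to the other variables satisfy what remains.
With b = 0, by the same count on the reduced clause set, 0 assignments work.
(One model: a=F, b=T, c=F, d=F, e=T.)
Total: 1 + 0 = 1.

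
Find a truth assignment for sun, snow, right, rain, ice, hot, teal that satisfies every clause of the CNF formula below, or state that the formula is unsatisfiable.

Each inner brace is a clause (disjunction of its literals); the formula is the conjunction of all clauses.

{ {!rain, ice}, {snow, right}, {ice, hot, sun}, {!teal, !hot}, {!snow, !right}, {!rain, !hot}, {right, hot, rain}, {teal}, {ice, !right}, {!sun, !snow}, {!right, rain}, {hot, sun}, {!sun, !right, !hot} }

sun: true,  snow: false,  right: true,  rain: true,  ice: true,  hot: false,  teal: true

The clause (teal) is unit, so teal = true.
The clause (!hot) is unit, so hot = false.
The clause (sun) is unit, so sun = true.
The clause (!snow) is unit, so snow = false.
The clause (right) is unit, so right = true.
The clause (ice) is unit, so ice = true.
The clause (rain) is unit, so rain = true.
All clauses are satisfied.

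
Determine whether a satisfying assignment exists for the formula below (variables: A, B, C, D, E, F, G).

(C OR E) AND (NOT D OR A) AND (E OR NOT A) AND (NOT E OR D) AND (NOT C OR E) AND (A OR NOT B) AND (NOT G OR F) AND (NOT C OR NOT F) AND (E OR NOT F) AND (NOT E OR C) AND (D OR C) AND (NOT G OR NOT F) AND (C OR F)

Suppose C = true.
From the singleton clause (E), E = true.
From the singleton clause (D), D = true.
From the singleton clause (A), A = true.
From the singleton clause (NOT F), F = false.
From the singleton clause (NOT G), G = false.
All clauses hold; B can take either value.
A satisfying assignment: A: true; B: true; C: true; D: true; E: true; F: false; G: false.

Satisfiable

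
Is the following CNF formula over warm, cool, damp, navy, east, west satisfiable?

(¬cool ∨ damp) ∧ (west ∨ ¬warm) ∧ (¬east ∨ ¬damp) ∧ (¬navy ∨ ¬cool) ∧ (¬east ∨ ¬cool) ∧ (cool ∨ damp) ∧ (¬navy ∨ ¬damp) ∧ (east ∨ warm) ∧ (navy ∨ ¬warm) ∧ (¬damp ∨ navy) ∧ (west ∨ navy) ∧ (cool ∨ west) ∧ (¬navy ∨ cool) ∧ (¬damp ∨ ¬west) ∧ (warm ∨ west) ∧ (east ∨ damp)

No

Try cool = False.
(damp) alone gives damp = True.
(¬east) alone gives east = False.
(¬navy) alone gives navy = False.
That conflicts with the unit clause (navy).
Backtrack on cool: now try cool = True.
(damp) alone gives damp = True.
(¬east) alone gives east = False.
(¬navy) alone gives navy = False.
That conflicts with the unit clause (navy).
Either choice for cool ends in contradiction.
No assignment satisfies every clause.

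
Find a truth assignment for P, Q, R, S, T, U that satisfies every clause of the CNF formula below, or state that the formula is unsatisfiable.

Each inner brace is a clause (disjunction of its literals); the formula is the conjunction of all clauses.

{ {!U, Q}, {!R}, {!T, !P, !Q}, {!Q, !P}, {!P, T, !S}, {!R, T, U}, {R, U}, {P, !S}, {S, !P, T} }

P ↦ false; Q ↦ true; R ↦ false; S ↦ false; T ↦ true; U ↦ true

From the singleton clause (!R), R = false.
From the singleton clause (U), U = true.
From the singleton clause (Q), Q = true.
From the singleton clause (!P), P = false.
From the singleton clause (!S), S = false.
All clauses hold; T can take either value.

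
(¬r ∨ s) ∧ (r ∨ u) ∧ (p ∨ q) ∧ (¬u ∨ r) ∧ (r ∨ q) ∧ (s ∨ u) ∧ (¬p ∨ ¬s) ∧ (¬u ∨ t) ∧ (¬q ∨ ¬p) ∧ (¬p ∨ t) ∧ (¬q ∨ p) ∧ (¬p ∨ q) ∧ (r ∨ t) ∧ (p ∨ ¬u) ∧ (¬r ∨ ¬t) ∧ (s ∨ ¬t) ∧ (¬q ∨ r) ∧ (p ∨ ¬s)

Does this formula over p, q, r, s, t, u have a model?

Unsatisfiable

Try r = False.
From the singleton clause (u), u = True.
Now (¬u) is unsatisfied and unit — conflict.
Backtrack on r: now try r = True.
From the singleton clause (s), s = True.
From the singleton clause (¬p), p = False.
Now (p) is unsatisfied and unit — conflict.
Either choice for r ends in contradiction.
No assignment satisfies every clause.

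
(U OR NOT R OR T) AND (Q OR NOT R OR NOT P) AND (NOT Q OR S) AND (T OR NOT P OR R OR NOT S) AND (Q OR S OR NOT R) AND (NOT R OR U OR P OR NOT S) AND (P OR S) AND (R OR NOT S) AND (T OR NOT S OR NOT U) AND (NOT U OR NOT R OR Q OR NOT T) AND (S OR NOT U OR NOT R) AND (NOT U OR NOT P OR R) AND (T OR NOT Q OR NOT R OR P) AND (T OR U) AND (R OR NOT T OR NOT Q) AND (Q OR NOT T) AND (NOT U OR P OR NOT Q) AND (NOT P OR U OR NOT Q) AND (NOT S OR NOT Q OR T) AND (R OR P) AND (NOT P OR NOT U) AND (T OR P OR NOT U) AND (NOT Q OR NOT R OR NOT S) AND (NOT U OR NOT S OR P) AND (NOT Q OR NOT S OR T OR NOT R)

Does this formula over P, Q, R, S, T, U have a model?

No

Try Q = false.
The clause (NOT T) is unit, so T = false.
The clause (U) is unit, so U = true.
The clause (NOT S) is unit, so S = false.
The clause (NOT R) is unit, so R = false.
The clause (P) is unit, so P = true.
That conflicts with the unit clause (NOT P).
Backtrack on Q: now try Q = true.
The clause (S) is unit, so S = true.
The clause (R) is unit, so R = true.
That conflicts with the unit clause (NOT R).
Neither Q = true nor Q = false works.
No assignment satisfies every clause.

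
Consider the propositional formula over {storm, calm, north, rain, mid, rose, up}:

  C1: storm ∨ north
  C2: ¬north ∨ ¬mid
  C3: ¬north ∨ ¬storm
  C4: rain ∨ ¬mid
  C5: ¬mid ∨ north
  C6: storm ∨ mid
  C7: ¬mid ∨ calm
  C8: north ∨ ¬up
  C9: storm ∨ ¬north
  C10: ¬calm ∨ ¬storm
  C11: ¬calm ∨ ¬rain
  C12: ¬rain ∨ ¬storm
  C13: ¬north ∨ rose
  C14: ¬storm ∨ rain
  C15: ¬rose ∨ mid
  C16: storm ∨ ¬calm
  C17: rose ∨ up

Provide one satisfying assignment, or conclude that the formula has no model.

Case storm = True:
Unit clause (¬north) forces north = False.
Unit clause (¬mid) forces mid = False.
Unit clause (¬up) forces up = False.
Unit clause (¬calm) forces calm = False.
Unit clause (¬rain) forces rain = False.
But (rain) is also a unit clause — contradiction.
That branch fails; take storm = False instead.
Unit clause (north) forces north = True.
But (¬north) is also a unit clause — contradiction.
Either choice for storm ends in contradiction.

UNSATISFIABLE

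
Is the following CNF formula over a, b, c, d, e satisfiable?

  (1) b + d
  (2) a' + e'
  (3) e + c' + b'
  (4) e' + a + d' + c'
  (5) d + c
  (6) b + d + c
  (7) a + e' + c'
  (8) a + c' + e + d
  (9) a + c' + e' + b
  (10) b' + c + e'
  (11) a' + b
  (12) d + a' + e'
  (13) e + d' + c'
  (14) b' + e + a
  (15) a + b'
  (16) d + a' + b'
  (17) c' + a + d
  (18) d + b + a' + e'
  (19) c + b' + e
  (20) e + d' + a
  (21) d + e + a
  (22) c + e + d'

Suppose b = 0.
Unit clause (d) forces d = 1.
Unit clause (a') forces a = 0.
Unit clause (e) forces e = 1.
Unit clause (c') forces c = 0.
This assignment satisfies each clause.
A satisfying assignment: a=0; b=0; c=0; d=1; e=1.

Satisfiable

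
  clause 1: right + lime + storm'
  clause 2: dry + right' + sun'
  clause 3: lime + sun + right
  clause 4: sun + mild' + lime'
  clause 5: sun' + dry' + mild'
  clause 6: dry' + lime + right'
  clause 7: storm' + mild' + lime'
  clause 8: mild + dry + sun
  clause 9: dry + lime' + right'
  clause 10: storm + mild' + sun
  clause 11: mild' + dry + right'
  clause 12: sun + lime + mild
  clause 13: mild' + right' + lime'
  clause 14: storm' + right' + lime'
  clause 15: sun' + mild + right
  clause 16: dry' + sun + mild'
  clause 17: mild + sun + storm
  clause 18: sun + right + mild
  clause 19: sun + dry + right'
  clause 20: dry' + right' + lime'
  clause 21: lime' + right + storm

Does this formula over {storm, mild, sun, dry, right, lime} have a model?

Suppose right = 0.
Suppose lime = 0.
The clause (storm') is unit, so storm = 0.
The clause (sun) is unit, so sun = 1.
The clause (mild) is unit, so mild = 1.
The clause (dry') is unit, so dry = 0.
This assignment satisfies each clause.
A satisfying assignment: storm=0,  mild=1,  sun=1,  dry=0,  right=0,  lime=0.

Yes, satisfiable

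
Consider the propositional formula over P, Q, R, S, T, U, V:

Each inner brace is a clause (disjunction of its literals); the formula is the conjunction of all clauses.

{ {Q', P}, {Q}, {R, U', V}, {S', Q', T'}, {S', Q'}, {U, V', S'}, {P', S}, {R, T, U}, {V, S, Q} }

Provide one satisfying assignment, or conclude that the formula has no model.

From the singleton clause (Q), Q = 1.
From the singleton clause (P), P = 1.
From the singleton clause (S'), S = 0.
Now (S) is unsatisfied and unit — conflict.

UNSATISFIABLE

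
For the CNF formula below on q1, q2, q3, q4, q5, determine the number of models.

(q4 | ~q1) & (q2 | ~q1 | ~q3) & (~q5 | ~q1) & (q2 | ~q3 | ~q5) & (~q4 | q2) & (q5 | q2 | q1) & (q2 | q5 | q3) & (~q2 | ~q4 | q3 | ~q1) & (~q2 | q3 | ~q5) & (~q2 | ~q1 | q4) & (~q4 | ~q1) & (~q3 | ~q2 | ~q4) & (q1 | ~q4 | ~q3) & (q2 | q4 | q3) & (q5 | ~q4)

3

There are 2^5 = 32 truth assignments over (q1, q2, q3, q4, q5).
Split on q5. With q5 = 1, the clauses containing q5 are satisfied and ~q5 drops from the rest; 1 of the 2^4 = 16 assignments to the other variables satisfy what remains.
With q5 = 0, by the same count on the reduced clause set, 2 assignments work.
Total: 1 + 2 = 3.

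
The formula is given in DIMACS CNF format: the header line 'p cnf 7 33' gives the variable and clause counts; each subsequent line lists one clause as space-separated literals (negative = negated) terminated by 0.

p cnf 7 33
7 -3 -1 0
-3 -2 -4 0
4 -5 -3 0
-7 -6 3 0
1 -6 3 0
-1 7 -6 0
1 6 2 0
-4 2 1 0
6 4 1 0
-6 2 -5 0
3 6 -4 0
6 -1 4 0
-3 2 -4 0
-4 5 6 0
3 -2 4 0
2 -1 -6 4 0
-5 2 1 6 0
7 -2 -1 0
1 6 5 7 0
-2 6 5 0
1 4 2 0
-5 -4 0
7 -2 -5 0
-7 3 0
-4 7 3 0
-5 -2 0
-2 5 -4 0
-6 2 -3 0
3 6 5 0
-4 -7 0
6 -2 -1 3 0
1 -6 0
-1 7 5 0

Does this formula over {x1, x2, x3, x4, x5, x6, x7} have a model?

Try x5 = False.
Try x4 = False.
Try x6 = True.
The clause (x1) is unit, so x1 = True.
The clause (x7) is unit, so x7 = True.
The clause (x3) is unit, so x3 = True.
The clause (x2) is unit, so x2 = True.
Every clause now holds.
A satisfying assignment: x1: True,  x2: True,  x3: True,  x4: False,  x5: False,  x6: True,  x7: True.

Yes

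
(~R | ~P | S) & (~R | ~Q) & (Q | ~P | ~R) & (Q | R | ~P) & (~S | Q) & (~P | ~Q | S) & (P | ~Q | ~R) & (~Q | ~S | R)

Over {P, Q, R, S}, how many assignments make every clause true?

3

There are 2^4 = 16 truth assignments over (P, Q, R, S).
Check each against the 8 clauses (columns in the order P, Q, R, S):
  F F F F  ✓ satisfies all
  F F F T  ✗ fails (~S | Q)
  F F T F  ✓ satisfies all
  F F T T  ✗ fails (~S | Q)
  F T F F  ✓ satisfies all
  F T F T  ✗ fails (~Q | ~S | R)
  F T T F  ✗ fails (~R | ~Q)
  F T T T  ✗ fails (~R | ~Q)
  T F F F  ✗ fails (Q | R | ~P)
  T F F T  ✗ fails (Q | R | ~P)
  T F T F  ✗ fails (~R | ~P | S)
  T F T T  ✗ fails (Q | ~P | ~R)
  T T F F  ✗ fails (~P | ~Q | S)
  T T F T  ✗ fails (~Q | ~S | R)
  T T T F  ✗ fails (~R | ~P | S)
  T T T T  ✗ fails (~R | ~Q)
3 of the 16 rows are models.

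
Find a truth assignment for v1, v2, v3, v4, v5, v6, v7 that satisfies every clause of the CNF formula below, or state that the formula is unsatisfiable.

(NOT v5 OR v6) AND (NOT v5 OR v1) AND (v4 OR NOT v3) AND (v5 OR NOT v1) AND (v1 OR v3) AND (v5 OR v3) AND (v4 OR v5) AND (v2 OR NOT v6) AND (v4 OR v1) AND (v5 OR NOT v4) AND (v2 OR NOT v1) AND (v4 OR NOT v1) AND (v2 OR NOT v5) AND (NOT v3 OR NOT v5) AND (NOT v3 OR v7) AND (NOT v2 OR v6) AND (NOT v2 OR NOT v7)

v1: true,  v2: true,  v3: false,  v4: true,  v5: true,  v6: true,  v7: false

Try v5 = true.
The clause (v6) is unit, so v6 = true.
The clause (v1) is unit, so v1 = true.
The clause (v2) is unit, so v2 = true.
The clause (v4) is unit, so v4 = true.
The clause (NOT v3) is unit, so v3 = false.
The clause (NOT v7) is unit, so v7 = false.
Every clause now holds.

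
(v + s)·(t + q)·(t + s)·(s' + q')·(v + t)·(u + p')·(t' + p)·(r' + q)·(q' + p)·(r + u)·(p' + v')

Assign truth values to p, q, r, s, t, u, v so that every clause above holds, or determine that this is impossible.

Case v = 0:
From the singleton clause (s), s = 1.
From the singleton clause (q'), q = 0.
From the singleton clause (t), t = 1.
From the singleton clause (p), p = 1.
From the singleton clause (u), u = 1.
From the singleton clause (r'), r = 0.
All clauses are satisfied.

p: 1,  q: 0,  r: 0,  s: 1,  t: 1,  u: 1,  v: 0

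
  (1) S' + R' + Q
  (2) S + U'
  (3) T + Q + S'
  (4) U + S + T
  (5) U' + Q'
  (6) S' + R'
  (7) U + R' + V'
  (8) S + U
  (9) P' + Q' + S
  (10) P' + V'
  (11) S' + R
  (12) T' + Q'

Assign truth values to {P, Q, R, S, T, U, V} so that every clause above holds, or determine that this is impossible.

UNSATISFIABLE

Branch on S: set S = 1.
(R') alone gives R = 0.
But (R) is also a unit clause — contradiction.
So S must be the other value — set S = 0.
(U') alone gives U = 0.
But (U) is also a unit clause — contradiction.
Both values of S lead to a conflict.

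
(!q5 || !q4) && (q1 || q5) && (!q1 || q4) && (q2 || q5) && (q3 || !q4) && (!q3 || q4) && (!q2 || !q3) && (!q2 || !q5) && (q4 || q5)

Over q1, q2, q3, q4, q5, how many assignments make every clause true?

1

There are 2^5 = 32 truth assignments over (q1, q2, q3, q4, q5).
Split on q1. With q1 = true, the clauses containing q1 are satisfied and !q1 drops from the rest; 0 of the 2^4 = 16 assignments to the other variables satisfy what remains.
With q1 = false, by the same count on the reduced clause set, 1 assignment works.
Total: 0 + 1 = 1.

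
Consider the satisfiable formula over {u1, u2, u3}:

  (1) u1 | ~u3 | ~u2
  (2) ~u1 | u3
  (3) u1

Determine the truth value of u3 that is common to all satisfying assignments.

Suppose u3 = 0.
From the singleton clause (~u1), u1 = 0.
Now (u1) is unsatisfied and unit — conflict.
So every satisfying assignment has u3 = True.

True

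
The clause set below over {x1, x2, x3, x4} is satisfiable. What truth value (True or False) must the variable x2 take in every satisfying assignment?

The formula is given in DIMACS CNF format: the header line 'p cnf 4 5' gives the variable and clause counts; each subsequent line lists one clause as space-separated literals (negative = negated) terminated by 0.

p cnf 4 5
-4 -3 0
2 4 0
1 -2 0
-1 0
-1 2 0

False

Suppose x2 = True.
(x1) alone gives x1 = True.
Now (¬x1) is unsatisfied and unit — conflict.
So every satisfying assignment has x2 = False.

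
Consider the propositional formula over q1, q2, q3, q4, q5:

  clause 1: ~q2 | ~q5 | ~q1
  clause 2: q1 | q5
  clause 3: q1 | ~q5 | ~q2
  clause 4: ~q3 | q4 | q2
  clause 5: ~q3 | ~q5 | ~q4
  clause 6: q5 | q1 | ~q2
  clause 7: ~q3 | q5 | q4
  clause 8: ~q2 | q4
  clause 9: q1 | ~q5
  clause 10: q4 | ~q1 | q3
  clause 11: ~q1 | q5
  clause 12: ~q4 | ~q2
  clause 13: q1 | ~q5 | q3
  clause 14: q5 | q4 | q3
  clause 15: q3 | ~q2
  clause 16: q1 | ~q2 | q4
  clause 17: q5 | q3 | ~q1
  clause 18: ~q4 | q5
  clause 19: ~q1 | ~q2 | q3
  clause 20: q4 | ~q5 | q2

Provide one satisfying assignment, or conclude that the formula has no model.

q1: 1,  q2: 0,  q3: 0,  q4: 1,  q5: 1

Branch on q1: set q1 = 1.
(q5) alone gives q5 = 1.
(~q2) alone gives q2 = 0.
(q4) alone gives q4 = 1.
(~q3) alone gives q3 = 0.
This assignment satisfies each clause.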